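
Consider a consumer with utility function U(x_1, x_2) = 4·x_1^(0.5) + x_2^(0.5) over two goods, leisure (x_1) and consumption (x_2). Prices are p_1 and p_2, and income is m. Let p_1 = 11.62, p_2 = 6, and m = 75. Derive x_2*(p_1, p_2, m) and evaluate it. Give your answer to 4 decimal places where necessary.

From the CES first-order condition, 4·(x_2/x_1)^(0.5) = p_1/p_2.
Hence x_2/x_1 = ((1/4)·p_1/p_2)^(1/(0.5)), i.e. raised to the 2 power.
Substitute x_2 = (x_2/x_1)·x_1 into the budget: x_1* = m/(p_1 + p_2·(x_2/x_1)).
Numerically x_2/x_1 = 0.234417, so x_1* = 75/(11.62 + 6·0.234417) = 5.7575 and x_2* = 0.234417·5.7575 = 1.3497.

x_2* = 1.3497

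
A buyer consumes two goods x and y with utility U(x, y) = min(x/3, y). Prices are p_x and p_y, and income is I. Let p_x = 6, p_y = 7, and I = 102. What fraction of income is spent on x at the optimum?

Leontief preferences: the optimum is at the kink where x/3 = y/1, i.e. y = (1/3)·x.
Budget: p_x·x + p_y·(1/3)·x = I, so (3·p_x + p_y)·x = 3·I.
Demand: x*(p_x,p_y,I) = 3·I/(3·p_x + p_y), y* = I/(3·p_x + p_y).
Here 3·6 + 7 = 25, giving x* = 12.24 and y* = 4.08.
Expenditure on x: 6·12.24 = 73.44; share = 0.72.

share on x = 0.72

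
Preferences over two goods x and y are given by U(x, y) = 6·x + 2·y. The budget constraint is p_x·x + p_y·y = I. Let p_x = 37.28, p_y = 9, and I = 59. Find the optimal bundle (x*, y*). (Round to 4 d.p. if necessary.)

Linear utility — the consumer picks whichever good has higher MU/price: 6/37.28 = 0.1609 vs 2/9 = 0.2222.
y gives more utility per dollar, so spend all income on y: y* = I/p_y, x* = 0.
Numerically: x* = 0, y* = 6.5556.

x* = 0, y* = 6.5556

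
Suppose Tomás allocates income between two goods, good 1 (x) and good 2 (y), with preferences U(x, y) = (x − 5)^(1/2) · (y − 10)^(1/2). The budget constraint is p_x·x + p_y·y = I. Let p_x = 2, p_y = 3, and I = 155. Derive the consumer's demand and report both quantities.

x* = 33.75, y* = 29.1667

This is Cobb-Douglas in (x−5, y−10): tangency gives 0.5·p_y·(y−10) = 0.5·p_x·(x−5).
Substituting into the budget: x* = 5 + 0.5·(I − 5·p_x − 10·p_y)/p_x, and y* = 10 + 0.5·(…)/p_y.
Discretionary income = 155 − 5·2 − 10·3 = 115; x* = 5 + 0.5·115/2 = 33.75; y* = 10 + 0.5·115/3 = 29.1667.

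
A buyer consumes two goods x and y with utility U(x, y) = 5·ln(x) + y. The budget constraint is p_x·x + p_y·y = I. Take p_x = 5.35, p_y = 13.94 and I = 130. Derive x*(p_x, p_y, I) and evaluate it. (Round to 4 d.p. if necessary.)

x* = 13.028

MU_x = 5/x, MU_y = 1. Tangency: 5/x = p_x/p_y.
So x*(p_x,p_y) = 5·p_y/p_x, independent of income; and y* = (I − 5·p_y)/p_y.
At the given prices: x* = 5·13.94/5.35 = 13.028.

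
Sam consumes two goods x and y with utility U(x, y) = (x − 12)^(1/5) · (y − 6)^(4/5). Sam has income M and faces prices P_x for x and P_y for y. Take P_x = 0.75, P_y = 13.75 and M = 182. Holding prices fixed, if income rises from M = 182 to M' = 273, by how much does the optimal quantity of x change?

Let x' = x−12, y' = y−6. MRS = (1/4)·y'/x' = P_x/P_y.
After buying the subsistence bundle (12, 6), a share 0.2 of the remaining income goes to x: x* = 12 + 0.2·(M − 12P_x − 6P_y)/P_x.
Discretionary income = 182 − 12·0.75 − 6·13.75 = 90.5; x* = 12 + 0.2·90.5/0.75 = 36.1333.
At M' = 273: x* = 60.4. Change: 60.4 − 36.1333 = 24.2667.

Δx* = 24.2667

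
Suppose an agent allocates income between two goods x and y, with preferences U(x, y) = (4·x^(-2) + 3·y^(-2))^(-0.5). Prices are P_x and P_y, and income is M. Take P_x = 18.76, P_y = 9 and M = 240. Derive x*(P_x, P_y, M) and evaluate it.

MU_x ∝ 4·x^(-3), MU_y ∝ 3·y^(-3), so MRS = (4/3)·(y/x)^(3) = P_x/P_y.
Hence y/x = ((3/4)·P_x/P_y)^(1/(3)), i.e. raised to the 1/3 power.
Substitute y = (y/x)·x into the budget: x* = M/(P_x + P_y·(y/x)).
Numerically y/x = 1.160603, so x* = 240/(18.76 + 9·1.160603) = 8.2176.

x* = 8.2176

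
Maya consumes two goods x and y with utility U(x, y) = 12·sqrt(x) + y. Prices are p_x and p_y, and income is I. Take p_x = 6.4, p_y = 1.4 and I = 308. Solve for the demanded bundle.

Plugging in: x* = (6·1.4/6.4)² = 1.7227, y* = 212.125.

x* = 1.7227, y* = 212.125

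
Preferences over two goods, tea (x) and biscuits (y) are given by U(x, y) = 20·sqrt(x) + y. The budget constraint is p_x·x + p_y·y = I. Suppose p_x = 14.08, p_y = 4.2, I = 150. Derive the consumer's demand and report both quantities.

Solve: √x = 10·p_y/p_x, so x*(p_x,p_y) = (10·p_y/p_x)², and y* = (I − p_x·x*)/p_y.
Plugging in: x* = (10·4.2/14.08)² = 8.898, y* = 5.8847.

x* = 8.898, y* = 5.8847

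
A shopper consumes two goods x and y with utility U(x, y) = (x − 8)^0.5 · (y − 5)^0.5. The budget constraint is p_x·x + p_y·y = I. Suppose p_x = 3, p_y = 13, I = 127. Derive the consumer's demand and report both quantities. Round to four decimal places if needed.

x* = 14.3333, y* = 6.4615

MRS = (y−5)/(x−8). Tangency with p_x/p_y gives y−5 = (p_x/p_y)·(x−8).
After buying the subsistence bundle (8, 5), a share 0.5 of the remaining income goes to x: x* = 8 + 0.5·(I − 8p_x − 5p_y)/p_x.
Discretionary income = 127 − 8·3 − 5·13 = 38; x* = 8 + 0.5·38/3 = 14.3333; y* = 5 + 0.5·38/13 = 6.4615.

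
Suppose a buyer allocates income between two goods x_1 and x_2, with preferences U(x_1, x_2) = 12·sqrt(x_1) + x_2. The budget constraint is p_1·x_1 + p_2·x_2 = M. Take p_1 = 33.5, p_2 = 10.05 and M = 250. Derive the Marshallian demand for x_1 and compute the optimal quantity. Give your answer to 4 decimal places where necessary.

x_1* = 3.24

Thus x_1* = (6·p_2/p_1)² — independent of M — with the rest of income spent on x_2.
Plugging in: x_1* = (6·10.05/33.5)² = 3.24.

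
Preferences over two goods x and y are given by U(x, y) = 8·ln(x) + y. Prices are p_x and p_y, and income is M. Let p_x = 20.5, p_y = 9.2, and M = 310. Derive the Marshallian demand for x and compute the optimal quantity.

MU_x = 8/x, MU_y = 1. Tangency: 8/x = p_x/p_y.
So x*(p_x,p_y) = 8·p_y/p_x, independent of income; and y* = (M − 8·p_y)/p_y.
At the given prices: x* = 8·9.2/20.5 = 3.5902.

x* = 3.5902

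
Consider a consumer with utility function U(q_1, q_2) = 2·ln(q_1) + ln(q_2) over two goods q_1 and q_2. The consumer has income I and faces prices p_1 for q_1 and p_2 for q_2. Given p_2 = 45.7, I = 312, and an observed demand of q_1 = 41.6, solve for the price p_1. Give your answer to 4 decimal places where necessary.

p_1 = 5

Tangency: MRS = 2·q_2/q_1 = p_1/p_2.
Rearranging, p_2·q_2 = (1/2)·p_1·q_1. Substituting into the budget gives p_1·q_1·(1 + (1/2)) = I.
Demand: q_1*(p_1,p_2,I) = 2/3·I/p_1 and q_2* = 1/3·I/p_2.
Set q_1* = 41.6 in the demand function and solve for p_1: p_1 = 5.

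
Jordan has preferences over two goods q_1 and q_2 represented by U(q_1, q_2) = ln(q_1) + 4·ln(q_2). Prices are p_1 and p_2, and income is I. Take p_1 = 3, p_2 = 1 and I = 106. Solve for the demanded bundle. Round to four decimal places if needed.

q_1* = 7.0667, q_2* = 84.8

Tangency: MRS = (1/4)·q_2/q_1 = p_1/p_2.
Rearranging, p_2·q_2 = 4·p_1·q_1. Substituting into the budget gives p_1·q_1·(1 + 4) = I.
Demand: q_1*(p_1,p_2,I) = 0.2·I/p_1 and q_2* = 0.8·I/p_2.
At p_1=3, p_2=1, I=106: q_1* = 0.2·106/3 = 7.0667, q_2* = 84.8.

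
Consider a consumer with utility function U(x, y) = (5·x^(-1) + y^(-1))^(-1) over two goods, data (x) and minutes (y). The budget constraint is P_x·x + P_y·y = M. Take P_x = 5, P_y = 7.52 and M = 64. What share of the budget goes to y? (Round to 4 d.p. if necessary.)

share on y = 0.3542

From the CES first-order condition, 5·(y/x)^(2) = P_x/P_y.
Hence y/x = ((1/5)·P_x/P_y)^(1/(2)), i.e. raised to the 0.5 power.
Substitute y = (y/x)·x into the budget: x* = M/(P_x + P_y·(y/x)).
Numerically y/x = 0.364662, so x* = 64/(5 + 7.52·0.364662) = 8.2663 and y* = 0.364662·8.2663 = 3.0144.
Expenditure on y: 7.52·3.0144 = 22.6684; share = 0.3542.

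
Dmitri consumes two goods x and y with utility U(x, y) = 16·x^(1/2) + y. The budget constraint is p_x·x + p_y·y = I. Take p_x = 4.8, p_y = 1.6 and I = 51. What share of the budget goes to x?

share on x = 0.6693

MU_x = 8/√x, MU_y = 1. Tangency: 8/√x = p_x/p_y.
Thus x* = (8·p_y/p_x)² — independent of I — with the rest of income spent on y.
Plugging in: x* = (8·1.6/4.8)² = 7.1111, y* = 10.5417.
Expenditure on x: 4.8·7.1111 = 34.1333; share = 0.6693.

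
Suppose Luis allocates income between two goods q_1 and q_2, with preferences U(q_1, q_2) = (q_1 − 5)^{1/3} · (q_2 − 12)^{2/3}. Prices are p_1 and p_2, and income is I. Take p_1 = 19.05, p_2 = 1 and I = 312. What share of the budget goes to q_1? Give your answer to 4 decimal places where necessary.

This is Cobb-Douglas in (q_1−5, q_2−12): tangency gives 1/3·p_2·(q_2−12) = 2/3·p_1·(q_1−5).
Substituting into the budget: q_1* = 5 + 1/3·(I − 5·p_1 − 12·p_2)/p_1, and q_2* = 12 + 2/3·(…)/p_2.
Discretionary income = 312 − 5·19.05 − 12·1 = 204.75; q_1* = 5 + 1/3·204.75/19.05 = 8.5827; q_2* = 12 + 2/3·204.75/1 = 148.5.
Expenditure on q_1: 19.05·8.5827 = 163.5; share = 0.524.

share on q_1 = 0.524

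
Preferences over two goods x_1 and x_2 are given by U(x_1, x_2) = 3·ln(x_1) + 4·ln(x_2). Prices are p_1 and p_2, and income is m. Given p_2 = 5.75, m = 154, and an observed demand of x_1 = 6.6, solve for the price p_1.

p_1 = 10

Tangency: MRS = (3/4)·x_2/x_1 = p_1/p_2.
So 3·p_2·x_2 = 4·p_1·x_1; combined with the budget, a share 3/7 of income goes to x_1.
Demand: x_1*(p_1,p_2,m) = 3/7·m/p_1 and x_2* = 4/7·m/p_2.
Set x_1* = 6.6 in the demand function and solve for p_1: p_1 = 10.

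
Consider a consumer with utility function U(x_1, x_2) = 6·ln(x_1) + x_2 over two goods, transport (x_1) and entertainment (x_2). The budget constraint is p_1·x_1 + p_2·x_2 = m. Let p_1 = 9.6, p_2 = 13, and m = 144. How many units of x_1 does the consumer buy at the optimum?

x_1* = 8.125

MU_x_1 = 6/x_1, MU_x_2 = 1. Tangency: 6/x_1 = p_1/p_2.
So x_1*(p_1,p_2) = 6·p_2/p_1, independent of income; and x_2* = (m − 6·p_2)/p_2.
At the given prices: x_1* = 6·13/9.6 = 8.125.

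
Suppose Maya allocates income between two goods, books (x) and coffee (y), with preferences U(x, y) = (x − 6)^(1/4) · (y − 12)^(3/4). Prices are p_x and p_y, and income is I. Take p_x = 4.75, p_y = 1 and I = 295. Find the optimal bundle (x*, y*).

Let x' = x−6, y' = y−12. MRS = (1/3)·y'/x' = p_x/p_y.
After buying the subsistence bundle (6, 12), a share 0.25 of the remaining income goes to x: x* = 6 + 0.25·(I − 6p_x − 12p_y)/p_x.
Discretionary income = 295 − 6·4.75 − 12·1 = 254.5; x* = 6 + 0.25·254.5/4.75 = 19.3947; y* = 12 + 0.75·254.5/1 = 202.875.

x* = 19.3947, y* = 202.875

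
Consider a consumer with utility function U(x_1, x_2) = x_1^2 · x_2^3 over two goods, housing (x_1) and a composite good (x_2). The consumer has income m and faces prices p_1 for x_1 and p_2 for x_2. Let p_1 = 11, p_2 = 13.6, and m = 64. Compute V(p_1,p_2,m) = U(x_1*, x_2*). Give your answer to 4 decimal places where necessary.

The MRS is (2/3)·x_2/x_1. Set MRS = p_1/p_2.
Rearranging, p_2·x_2 = (3/2)·p_1·x_1. Substituting into the budget gives p_1·x_1·(1 + (3/2)) = m.
Demand: x_1*(p_1,p_2,m) = 0.4·m/p_1 and x_2* = 0.6·m/p_2.
At p_1=11, p_2=13.6, m=64: x_1* = 0.4·64/11 = 2.3273, x_2* = 2.8235.
Utility at the optimum: U(2.3273, 2.8235) = 121.919.

V = 121.919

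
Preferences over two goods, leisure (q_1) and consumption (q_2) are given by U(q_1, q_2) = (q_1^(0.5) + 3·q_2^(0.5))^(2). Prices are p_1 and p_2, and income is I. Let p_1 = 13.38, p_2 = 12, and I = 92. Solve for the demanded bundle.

MU_q_1 ∝ q_1^(-0.5), MU_q_2 ∝ 3·q_2^(-0.5), so MRS = (1/3)·(q_2/q_1)^(0.5) = p_1/p_2.
Solve for the ratio: q_2/q_1 = [3·p_1/p_2]^(2).
Substitute q_2 = (q_2/q_1)·q_1 into the budget: q_1* = I/(p_1 + p_2·(q_2/q_1)).
Numerically q_2/q_1 = 11.189025, so q_1* = 92/(13.38 + 12·11.189025) = 0.6231 and q_2* = 11.189025·0.6231 = 6.9719.

q_1* = 0.6231, q_2* = 6.9719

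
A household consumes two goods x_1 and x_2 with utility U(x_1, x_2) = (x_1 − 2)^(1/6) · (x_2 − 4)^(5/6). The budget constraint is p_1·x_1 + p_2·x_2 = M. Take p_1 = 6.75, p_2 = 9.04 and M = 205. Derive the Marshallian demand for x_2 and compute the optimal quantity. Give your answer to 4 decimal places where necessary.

x_2* = 18.3197

MRS = (1/5)·(x_2−4)/(x_1−2). Tangency with p_1/p_2 gives x_2−4 = 5·(p_1/p_2)·(x_1−2).
Substituting into the budget: x_1* = 2 + 1/6·(M − 2·p_1 − 4·p_2)/p_1, and x_2* = 4 + 5/6·(…)/p_2.
Discretionary income = 205 − 2·6.75 − 4·9.04 = 155.34; x_2* = 4 + 5/6·155.34/9.04 = 18.3197.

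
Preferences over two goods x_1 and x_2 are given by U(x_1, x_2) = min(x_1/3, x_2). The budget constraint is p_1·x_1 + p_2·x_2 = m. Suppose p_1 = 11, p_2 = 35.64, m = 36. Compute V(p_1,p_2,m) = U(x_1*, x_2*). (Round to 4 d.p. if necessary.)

Here 3·11 + 35.64 = 68.64, giving x_1* = 1.5734 and x_2* = 0.5245.
Utility at the optimum: U(1.5734, 0.5245) = 0.5245.

V = 0.5245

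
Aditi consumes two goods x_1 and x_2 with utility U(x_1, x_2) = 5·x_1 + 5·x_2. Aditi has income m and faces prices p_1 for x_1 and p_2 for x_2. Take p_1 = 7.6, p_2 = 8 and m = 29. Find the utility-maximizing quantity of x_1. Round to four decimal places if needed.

Linear utility — the consumer picks whichever good has higher MU/price: 5/7.6 = 0.6579 vs 5/8 = 0.625.
x_1 gives more utility per dollar, so spend all income on x_1: x_1* = m/p_1, x_2* = 0.
Numerically: x_1* = 3.8158, x_2* = 0.

x_1* = 3.8158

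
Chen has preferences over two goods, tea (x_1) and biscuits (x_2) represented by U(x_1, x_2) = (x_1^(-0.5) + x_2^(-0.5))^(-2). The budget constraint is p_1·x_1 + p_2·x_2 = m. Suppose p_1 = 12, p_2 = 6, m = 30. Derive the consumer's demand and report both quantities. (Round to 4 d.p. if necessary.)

MU_x_1 ∝ x_1^(-1.5), MU_x_2 ∝ x_2^(-1.5), so MRS = (x_2/x_1)^(1.5) = p_1/p_2.
Solve for the ratio: x_2/x_1 = [p_1/p_2]^(2/3).
Substitute x_2 = (x_2/x_1)·x_1 into the budget: x_1* = m/(p_1 + p_2·(x_2/x_1)).
Numerically x_2/x_1 = 1.587401, so x_1* = 30/(12 + 6·1.587401) = 1.3938 and x_2* = 1.587401·1.3938 = 2.2125.

x_1* = 1.3938, x_2* = 2.2125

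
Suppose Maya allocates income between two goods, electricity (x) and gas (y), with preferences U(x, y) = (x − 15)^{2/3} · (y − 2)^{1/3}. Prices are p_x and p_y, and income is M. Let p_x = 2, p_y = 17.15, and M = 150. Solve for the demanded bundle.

x* = 43.5667, y* = 3.6657

MRS = 2·(y−2)/(x−15). Tangency with p_x/p_y gives y−2 = (1/2)·(p_x/p_y)·(x−15).
Substituting into the budget: x* = 15 + 2/3·(M − 15·p_x − 2·p_y)/p_x, and y* = 2 + 1/3·(…)/p_y.
Discretionary income = 150 − 15·2 − 2·17.15 = 85.7; x* = 15 + 2/3·85.7/2 = 43.5667; y* = 2 + 1/3·85.7/17.15 = 3.6657.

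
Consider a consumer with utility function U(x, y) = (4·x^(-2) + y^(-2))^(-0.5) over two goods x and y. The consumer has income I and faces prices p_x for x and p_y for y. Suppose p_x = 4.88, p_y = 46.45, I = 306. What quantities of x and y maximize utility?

From the CES first-order condition, 4·(y/x)^(3) = p_x/p_y.
Hence y/x = ((1/4)·p_x/p_y)^(1/(3)), i.e. raised to the 1/3 power.
With the ratio pinned down, the budget gives x* = I/(p_x + p_y·(y/x)) and y* = (y/x)·x*.
Numerically y/x = 0.297252, so x* = 306/(4.88 + 46.45·0.297252) = 16.3747 and y* = 0.297252·16.3747 = 4.8674.

x* = 16.3747, y* = 4.8674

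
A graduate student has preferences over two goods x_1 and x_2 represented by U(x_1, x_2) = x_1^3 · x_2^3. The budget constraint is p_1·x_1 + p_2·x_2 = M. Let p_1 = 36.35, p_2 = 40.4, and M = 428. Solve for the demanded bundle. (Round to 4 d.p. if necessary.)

Tangency: MRS = x_2/x_1 = p_1/p_2.
So 3·p_2·x_2 = 3·p_1·x_1; combined with the budget, a share 0.5 of income goes to x_1.
Demand: x_1*(p_1,p_2,M) = 0.5·M/p_1 and x_2* = 0.5·M/p_2.
At p_1=36.35, p_2=40.4, M=428: x_1* = 0.5·428/36.35 = 5.8872, x_2* = 5.297.

x_1* = 5.8872, x_2* = 5.297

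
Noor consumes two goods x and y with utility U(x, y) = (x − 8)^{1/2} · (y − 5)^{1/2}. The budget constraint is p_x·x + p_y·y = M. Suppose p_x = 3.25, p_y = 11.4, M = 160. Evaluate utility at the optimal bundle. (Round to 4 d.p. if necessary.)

This is Cobb-Douglas in (x−8, y−5): tangency gives 0.5·p_y·(y−5) = 0.5·p_x·(x−8).
After buying the subsistence bundle (8, 5), a share 0.5 of the remaining income goes to x: x* = 8 + 0.5·(M − 8p_x − 5p_y)/p_x.
Discretionary income = 160 − 8·3.25 − 5·11.4 = 77; x* = 8 + 0.5·77/3.25 = 19.8462; y* = 5 + 0.5·77/11.4 = 8.3772.
Utility at the optimum: U(19.8462, 8.3772) = 6.3251.

V = 6.3251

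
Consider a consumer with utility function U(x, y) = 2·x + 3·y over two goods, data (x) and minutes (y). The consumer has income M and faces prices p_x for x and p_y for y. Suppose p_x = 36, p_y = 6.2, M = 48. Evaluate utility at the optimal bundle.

V = 23.2258

Numerically: x* = 0, y* = 7.7419.
Utility at the optimum: U(0, 7.7419) = 23.2258.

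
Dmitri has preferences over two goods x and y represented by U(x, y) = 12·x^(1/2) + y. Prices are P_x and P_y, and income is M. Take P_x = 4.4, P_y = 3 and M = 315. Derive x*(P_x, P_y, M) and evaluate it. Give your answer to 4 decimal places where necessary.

MU_x = 6/√x, MU_y = 1. Tangency: 6/√x = P_x/P_y.
Thus x* = (6·P_y/P_x)² — independent of M — with the rest of income spent on y.
Plugging in: x* = (6·3/4.4)² = 16.7355.

x* = 16.7355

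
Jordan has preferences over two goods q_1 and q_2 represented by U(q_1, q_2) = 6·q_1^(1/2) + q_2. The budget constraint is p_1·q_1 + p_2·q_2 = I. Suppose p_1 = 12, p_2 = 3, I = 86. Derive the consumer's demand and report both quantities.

Set MRS = p_1/p_2: 3·q_1^(−1/2) = p_1/p_2.
Thus q_1* = (3·p_2/p_1)² — independent of I — with the rest of income spent on q_2.
Plugging in: q_1* = (3·3/12)² = 0.5625, q_2* = 26.4167.

q_1* = 0.5625, q_2* = 26.4167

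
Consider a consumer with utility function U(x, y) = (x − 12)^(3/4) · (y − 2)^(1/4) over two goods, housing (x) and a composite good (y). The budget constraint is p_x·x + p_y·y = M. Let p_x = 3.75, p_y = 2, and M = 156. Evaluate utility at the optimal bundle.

This is Cobb-Douglas in (x−12, y−2): tangency gives 0.75·p_y·(y−2) = 0.25·p_x·(x−12).
Substituting into the budget: x* = 12 + 0.75·(M − 12·p_x − 2·p_y)/p_x, and y* = 2 + 0.25·(…)/p_y.
Discretionary income = 156 − 12·3.75 − 2·2 = 107; x* = 12 + 0.75·107/3.75 = 33.4; y* = 2 + 0.25·107/2 = 15.375.
Utility at the optimum: U(33.4, 15.375) = 19.0276.

V = 19.0276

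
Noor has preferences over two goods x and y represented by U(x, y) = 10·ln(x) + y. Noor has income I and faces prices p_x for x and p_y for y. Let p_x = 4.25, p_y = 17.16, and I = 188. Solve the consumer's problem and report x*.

Set MRS = p_x/p_y: (10/x)/1 = p_x/p_y.
So x*(p_x,p_y) = 10·p_y/p_x, independent of income; and y* = (I − 10·p_y)/p_y.
At the given prices: x* = 10·17.16/4.25 = 40.3765.

x* = 40.3765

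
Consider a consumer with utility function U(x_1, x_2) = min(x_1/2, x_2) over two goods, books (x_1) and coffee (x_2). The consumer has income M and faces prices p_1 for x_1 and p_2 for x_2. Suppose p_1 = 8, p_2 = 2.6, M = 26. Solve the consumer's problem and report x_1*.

With perfect complements, no substitution: consume in ratio x_1:x_2 = 2:1.
Budget: p_1·x_1 + p_2·(1/2)·x_1 = M, so (2·p_1 + p_2)·x_1 = 2·M.
Demand: x_1*(p_1,p_2,M) = 2·M/(2·p_1 + p_2), x_2* = M/(2·p_1 + p_2).
Here 2·8 + 2.6 = 18.6, giving x_1* = 2.7957.

x_1* = 2.7957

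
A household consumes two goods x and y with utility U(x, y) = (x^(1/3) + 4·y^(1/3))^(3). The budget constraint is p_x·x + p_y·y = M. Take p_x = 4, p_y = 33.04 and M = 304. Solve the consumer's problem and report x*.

Numerically y/x = 0.336992, so x* = 304/(4 + 33.04·0.336992) = 20.0869.

x* = 20.0869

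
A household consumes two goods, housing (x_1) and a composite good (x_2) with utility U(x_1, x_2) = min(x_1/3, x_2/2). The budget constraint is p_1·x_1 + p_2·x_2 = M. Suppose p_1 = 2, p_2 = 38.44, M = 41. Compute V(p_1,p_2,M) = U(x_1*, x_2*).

V = 0.4947

Leontief preferences: the optimum is at the kink where x_1/3 = x_2/2, i.e. x_2 = (2/3)·x_1.
Budget: p_1·x_1 + p_2·(2/3)·x_1 = M, so (3·p_1 + 2·p_2)·x_1 = 3·M.
Demand: x_1*(p_1,p_2,M) = 3·M/(3·p_1 + 2·p_2), x_2* = 2·M/(3·p_1 + 2·p_2).
Here 3·2 + 2·38.44 = 82.88, giving x_1* = 1.4841 and x_2* = 0.9894.
Utility at the optimum: U(1.4841, 0.9894) = 0.4947.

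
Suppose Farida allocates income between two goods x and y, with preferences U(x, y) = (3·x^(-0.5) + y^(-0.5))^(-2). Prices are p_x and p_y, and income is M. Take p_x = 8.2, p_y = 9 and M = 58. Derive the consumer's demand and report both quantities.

From the CES first-order condition, 3·(y/x)^(1.5) = p_x/p_y.
Solve for the ratio: y/x = [(1/3)·p_x/p_y]^(2/3).
Substitute y = (y/x)·x into the budget: x* = M/(p_x + p_y·(y/x)).
Numerically y/x = 0.451821, so x* = 58/(8.2 + 9·0.451821) = 4.7284 and y* = 0.451821·4.7284 = 2.1364.

x* = 4.7284, y* = 2.1364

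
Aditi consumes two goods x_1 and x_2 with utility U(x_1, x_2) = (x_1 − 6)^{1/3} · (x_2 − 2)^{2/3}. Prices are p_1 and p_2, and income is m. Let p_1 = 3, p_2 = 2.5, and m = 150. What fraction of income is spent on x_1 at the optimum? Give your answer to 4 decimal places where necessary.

This is Cobb-Douglas in (x_1−6, x_2−2): tangency gives 1/3·p_2·(x_2−2) = 2/3·p_1·(x_1−6).
Substituting into the budget: x_1* = 6 + 1/3·(m − 6·p_1 − 2·p_2)/p_1, and x_2* = 2 + 2/3·(…)/p_2.
Discretionary income = 150 − 6·3 − 2·2.5 = 127; x_1* = 6 + 1/3·127/3 = 20.1111; x_2* = 2 + 2/3·127/2.5 = 35.8667.
Expenditure on x_1: 3·20.1111 = 60.3333; share = 0.4022.

share on x_1 = 0.4022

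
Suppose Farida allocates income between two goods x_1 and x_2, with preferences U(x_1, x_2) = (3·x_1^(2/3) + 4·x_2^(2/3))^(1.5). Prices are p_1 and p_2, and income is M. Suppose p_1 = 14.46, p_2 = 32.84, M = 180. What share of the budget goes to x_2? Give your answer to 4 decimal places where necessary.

share on x_2 = 0.3149

Substitute x_2 = (x_2/x_1)·x_1 into the budget: x_1* = M/(p_1 + p_2·(x_2/x_1)).
Numerically x_2/x_1 = 0.202354, so x_1* = 180/(14.46 + 32.84·0.202354) = 8.5287 and x_2* = 0.202354·8.5287 = 1.7258.
Expenditure on x_2: 32.84·1.7258 = 56.6755; share = 0.3149.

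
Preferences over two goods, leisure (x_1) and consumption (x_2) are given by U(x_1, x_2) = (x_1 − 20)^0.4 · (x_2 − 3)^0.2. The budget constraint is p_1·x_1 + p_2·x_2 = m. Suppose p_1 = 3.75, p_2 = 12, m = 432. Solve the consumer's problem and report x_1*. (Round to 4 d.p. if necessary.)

This is Cobb-Douglas in (x_1−20, x_2−3): tangency gives 0.4·p_2·(x_2−3) = 0.2·p_1·(x_1−20).
Substituting into the budget: x_1* = 20 + 2/3·(m − 20·p_1 − 3·p_2)/p_1, and x_2* = 3 + 1/3·(…)/p_2.
Discretionary income = 432 − 20·3.75 − 3·12 = 321; x_1* = 20 + 2/3·321/3.75 = 77.0667.

x_1* = 77.0667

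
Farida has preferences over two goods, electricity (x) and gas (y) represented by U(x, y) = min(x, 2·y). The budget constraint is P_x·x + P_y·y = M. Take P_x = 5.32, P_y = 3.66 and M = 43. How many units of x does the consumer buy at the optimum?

x* = 6.014

Leontief preferences: the optimum is at the kink where x/2 = y/1, i.e. y = (1/2)·x.
Budget: P_x·x + P_y·(1/2)·x = M, so (2·P_x + P_y)·x = 2·M.
Demand: x*(P_x,P_y,M) = 2·M/(2·P_x + P_y), y* = M/(2·P_x + P_y).
Here 2·5.32 + 3.66 = 14.3, giving x* = 6.014.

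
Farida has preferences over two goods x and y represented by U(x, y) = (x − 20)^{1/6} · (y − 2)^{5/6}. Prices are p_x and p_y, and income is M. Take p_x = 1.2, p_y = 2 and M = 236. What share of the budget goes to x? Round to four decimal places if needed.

share on x = 0.2486

Substituting into the budget: x* = 20 + 1/6·(M − 20·p_x − 2·p_y)/p_x, and y* = 2 + 5/6·(…)/p_y.
Discretionary income = 236 − 20·1.2 − 2·2 = 208; x* = 20 + 1/6·208/1.2 = 48.8889; y* = 2 + 5/6·208/2 = 88.6667.
Expenditure on x: 1.2·48.8889 = 58.6667; share = 0.2486.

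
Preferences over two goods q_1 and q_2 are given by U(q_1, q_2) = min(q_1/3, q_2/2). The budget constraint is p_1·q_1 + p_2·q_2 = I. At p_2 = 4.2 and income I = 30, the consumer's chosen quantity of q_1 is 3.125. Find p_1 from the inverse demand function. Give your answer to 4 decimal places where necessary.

Leontief preferences: the optimum is at the kink where q_1/3 = q_2/2, i.e. q_2 = (2/3)·q_1.
Budget: p_1·q_1 + p_2·(2/3)·q_1 = I, so (3·p_1 + 2·p_2)·q_1 = 3·I.
Demand: q_1*(p_1,p_2,I) = 3·I/(3·p_1 + 2·p_2), q_2* = 2·I/(3·p_1 + 2·p_2).
Set q_1* = 3.125 in the demand function and solve for p_1: p_1 = 6.8.

p_1 = 6.8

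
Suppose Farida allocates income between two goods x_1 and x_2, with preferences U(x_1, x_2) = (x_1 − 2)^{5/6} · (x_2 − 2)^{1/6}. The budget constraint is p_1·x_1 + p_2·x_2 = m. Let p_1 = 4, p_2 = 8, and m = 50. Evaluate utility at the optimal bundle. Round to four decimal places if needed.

V = 3.6903

MRS = 5·(x_2−2)/(x_1−2). Tangency with p_1/p_2 gives x_2−2 = (1/5)·(p_1/p_2)·(x_1−2).
After buying the subsistence bundle (2, 2), a share 5/6 of the remaining income goes to x_1: x_1* = 2 + 5/6·(m − 2p_1 − 2p_2)/p_1.
Discretionary income = 50 − 2·4 − 2·8 = 26; x_1* = 2 + 5/6·26/4 = 7.4167; x_2* = 2 + 1/6·26/8 = 2.5417.
Utility at the optimum: U(7.4167, 2.5417) = 3.6903.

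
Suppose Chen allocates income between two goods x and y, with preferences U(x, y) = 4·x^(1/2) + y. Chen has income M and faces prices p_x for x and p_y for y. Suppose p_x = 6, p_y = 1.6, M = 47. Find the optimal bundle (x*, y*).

Utility is quasi-linear in y; the FOC for x is 2/√x = p_x/p_y.
Solve: √x = 2·p_y/p_x, so x*(p_x,p_y) = (2·p_y/p_x)², and y* = (M − p_x·x*)/p_y.
Plugging in: x* = (2·1.6/6)² = 0.2844, y* = 28.3083.

x* = 0.2844, y* = 28.3083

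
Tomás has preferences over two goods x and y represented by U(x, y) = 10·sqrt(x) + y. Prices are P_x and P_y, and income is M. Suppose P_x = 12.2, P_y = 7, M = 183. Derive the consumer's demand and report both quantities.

Set MRS = P_x/P_y: 5·x^(−1/2) = P_x/P_y.
Solve: √x = 5·P_y/P_x, so x*(P_x,P_y) = (5·P_y/P_x)², and y* = (M − P_x·x*)/P_y.
Plugging in: x* = (5·7/12.2)² = 8.2303, y* = 11.7986.

x* = 8.2303, y* = 11.7986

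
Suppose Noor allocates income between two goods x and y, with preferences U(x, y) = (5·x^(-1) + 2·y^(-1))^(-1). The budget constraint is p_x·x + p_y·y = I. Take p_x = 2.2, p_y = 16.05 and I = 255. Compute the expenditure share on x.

MU_x ∝ 5·x^(-2), MU_y ∝ 2·y^(-2), so MRS = (5/2)·(y/x)^(2) = p_x/p_y.
Solve for the ratio: y/x = [(2/5)·p_x/p_y]^(0.5).
With the ratio pinned down, the budget gives x* = I/(p_x + p_y·(y/x)) and y* = (y/x)·x*.
Numerically y/x = 0.234155, so x* = 255/(2.2 + 16.05·0.234155) = 42.7982 and y* = 0.234155·42.7982 = 10.0214.
Expenditure on x: 2.2·42.7982 = 94.1561; share = 0.3692.

share on x = 0.3692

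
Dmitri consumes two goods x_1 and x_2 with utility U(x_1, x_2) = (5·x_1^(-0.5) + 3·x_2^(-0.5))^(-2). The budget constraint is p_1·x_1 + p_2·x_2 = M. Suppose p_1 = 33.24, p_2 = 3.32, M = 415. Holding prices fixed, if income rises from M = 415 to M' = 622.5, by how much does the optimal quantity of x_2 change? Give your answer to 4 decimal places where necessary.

From the CES first-order condition, (5/3)·(x_2/x_1)^(1.5) = p_1/p_2.
Hence x_2/x_1 = ((3/5)·p_1/p_2)^(1/(1.5)), i.e. raised to the 2/3 power.
Substitute x_2 = (x_2/x_1)·x_1 into the budget: x_1* = M/(p_1 + p_2·(x_2/x_1)).
Numerically x_2/x_1 = 3.304579, so x_1* = 415/(33.24 + 3.32·3.304579) = 9.3868 and x_2* = 3.304579·9.3868 = 31.0193.
At M' = 622.5: x_2* = 46.5289. Change: 46.5289 − 31.0193 = 15.5096.

Δx_2* = 15.5096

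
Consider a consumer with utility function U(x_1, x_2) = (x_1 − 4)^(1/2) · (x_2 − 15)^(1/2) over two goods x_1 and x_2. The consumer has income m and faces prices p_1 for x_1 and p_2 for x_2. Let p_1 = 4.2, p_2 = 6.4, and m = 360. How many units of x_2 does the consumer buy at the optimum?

x_2* = 34.3125

MRS = (x_2−15)/(x_1−4). Tangency with p_1/p_2 gives x_2−15 = (p_1/p_2)·(x_1−4).
After buying the subsistence bundle (4, 15), a share 0.5 of the remaining income goes to x_1: x_1* = 4 + 0.5·(m − 4p_1 − 15p_2)/p_1.
Discretionary income = 360 − 4·4.2 − 15·6.4 = 247.2; x_2* = 15 + 0.5·247.2/6.4 = 34.3125.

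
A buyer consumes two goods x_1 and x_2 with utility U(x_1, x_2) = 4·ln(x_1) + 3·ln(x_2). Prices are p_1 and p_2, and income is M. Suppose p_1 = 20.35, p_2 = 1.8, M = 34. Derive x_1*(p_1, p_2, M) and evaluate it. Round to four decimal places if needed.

x_1* = 0.9547

Tangency: MRS = (4/3)·x_2/x_1 = p_1/p_2.
So 4·p_2·x_2 = 3·p_1·x_1; combined with the budget, a share 4/7 of income goes to x_1.
Demand: x_1*(p_1,p_2,M) = 4/7·M/p_1 and x_2* = 3/7·M/p_2.
At p_1=20.35, p_2=1.8, M=34: x_1* = 4/7·34/20.35 = 0.9547.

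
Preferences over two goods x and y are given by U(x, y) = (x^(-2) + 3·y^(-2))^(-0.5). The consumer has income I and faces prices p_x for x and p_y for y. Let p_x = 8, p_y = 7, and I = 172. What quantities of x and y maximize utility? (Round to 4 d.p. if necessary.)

From the CES first-order condition, (1/3)·(y/x)^(3) = p_x/p_y.
Hence y/x = (3·p_x/p_y)^(1/(3)), i.e. raised to the 1/3 power.
With the ratio pinned down, the budget gives x* = I/(p_x + p_y·(y/x)) and y* = (y/x)·x*.
Numerically y/x = 1.507895, so x* = 172/(8 + 7·1.507895) = 9.2696 and y* = 1.507895·9.2696 = 13.9776.

x* = 9.2696, y* = 13.9776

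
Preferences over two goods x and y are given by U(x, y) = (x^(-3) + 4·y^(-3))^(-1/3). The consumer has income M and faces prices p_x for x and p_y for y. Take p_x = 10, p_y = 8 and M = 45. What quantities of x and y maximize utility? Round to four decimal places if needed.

From the CES first-order condition, (1/4)·(y/x)^(4) = p_x/p_y.
Hence y/x = (4·p_x/p_y)^(1/(4)), i.e. raised to the 0.25 power.
Substitute y = (y/x)·x into the budget: x* = M/(p_x + p_y·(y/x)).
Numerically y/x = 1.495349, so x* = 45/(10 + 8·1.495349) = 2.0489 and y* = 1.495349·2.0489 = 3.0639.

x* = 2.0489, y* = 3.0639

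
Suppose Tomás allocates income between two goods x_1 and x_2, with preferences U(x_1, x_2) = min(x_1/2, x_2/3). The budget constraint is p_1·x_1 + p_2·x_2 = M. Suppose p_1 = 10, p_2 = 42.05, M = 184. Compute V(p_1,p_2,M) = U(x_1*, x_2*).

With perfect complements, no substitution: consume in ratio x_1:x_2 = 2:3.
Budget: p_1·x_1 + p_2·(3/2)·x_1 = M, so (2·p_1 + 3·p_2)·x_1 = 2·M.
Demand: x_1*(p_1,p_2,M) = 2·M/(2·p_1 + 3·p_2), x_2* = 3·M/(2·p_1 + 3·p_2).
Here 2·10 + 3·42.05 = 146.15, giving x_1* = 2.518 and x_2* = 3.7769.
Utility at the optimum: U(2.518, 3.7769) = 1.259.

V = 1.259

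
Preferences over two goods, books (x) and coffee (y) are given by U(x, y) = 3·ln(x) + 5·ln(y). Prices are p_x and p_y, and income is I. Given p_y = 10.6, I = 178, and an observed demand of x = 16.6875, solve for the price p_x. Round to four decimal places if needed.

p_x = 4

MU_x/MU_y = (3·y)/(5·x); tangency sets this equal to p_x/p_y.
So 3·p_y·y = 5·p_x·x; combined with the budget, a share 0.375 of income goes to x.
Demand: x*(p_x,p_y,I) = 0.375·I/p_x and y* = 0.625·I/p_y.
Set x* = 16.6875 in the demand function and solve for p_x: p_x = 4.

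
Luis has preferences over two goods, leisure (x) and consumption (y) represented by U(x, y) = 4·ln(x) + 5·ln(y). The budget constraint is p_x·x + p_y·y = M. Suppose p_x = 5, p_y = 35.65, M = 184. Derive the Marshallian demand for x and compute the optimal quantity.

x* = 16.3556

MU_x/MU_y = (4·y)/(5·x); tangency sets this equal to p_x/p_y.
Rearranging, p_y·y = (5/4)·p_x·x. Substituting into the budget gives p_x·x·(1 + (5/4)) = M.
Demand: x*(p_x,p_y,M) = 4/9·M/p_x and y* = 5/9·M/p_y.
At p_x=5, p_y=35.65, M=184: x* = 4/9·184/5 = 16.3556.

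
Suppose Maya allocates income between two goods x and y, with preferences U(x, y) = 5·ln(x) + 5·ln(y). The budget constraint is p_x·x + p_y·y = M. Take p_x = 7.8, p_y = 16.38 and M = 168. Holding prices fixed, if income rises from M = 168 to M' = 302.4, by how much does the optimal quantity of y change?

MU_x/MU_y = (5·y)/(5·x); tangency sets this equal to p_x/p_y.
Rearranging, p_y·y = p_x·x. Substituting into the budget gives p_x·x·(1 + 1) = M.
Demand: x*(p_x,p_y,M) = 0.5·M/p_x and y* = 0.5·M/p_y.
At p_x=7.8, p_y=16.38, M=168: y* = 0.5·168/16.38 = 5.1282.
At M' = 302.4: y* = 9.2308. Change: 9.2308 − 5.1282 = 4.1026.

Δy* = 4.1026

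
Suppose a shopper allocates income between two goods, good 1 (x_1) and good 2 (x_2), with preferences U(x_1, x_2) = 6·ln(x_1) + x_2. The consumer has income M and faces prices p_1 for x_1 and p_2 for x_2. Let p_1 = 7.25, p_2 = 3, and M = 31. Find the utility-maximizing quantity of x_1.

x_1* = 2.4828

Set MRS = p_1/p_2: (6/x_1)/1 = p_1/p_2.
So x_1*(p_1,p_2) = 6·p_2/p_1, independent of income; and x_2* = (M − 6·p_2)/p_2.
At the given prices: x_1* = 6·3/7.25 = 2.4828.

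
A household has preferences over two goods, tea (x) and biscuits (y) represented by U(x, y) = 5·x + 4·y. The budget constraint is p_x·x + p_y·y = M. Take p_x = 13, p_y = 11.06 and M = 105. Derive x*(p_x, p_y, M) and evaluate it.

x* = 8.0769

Perfect substitutes: compare marginal utility per dollar. 5/p_x vs 4/p_y → 0.3846 vs 0.3617.
x gives more utility per dollar, so spend all income on x: x* = M/p_x, y* = 0.
Numerically: x* = 8.0769, y* = 0.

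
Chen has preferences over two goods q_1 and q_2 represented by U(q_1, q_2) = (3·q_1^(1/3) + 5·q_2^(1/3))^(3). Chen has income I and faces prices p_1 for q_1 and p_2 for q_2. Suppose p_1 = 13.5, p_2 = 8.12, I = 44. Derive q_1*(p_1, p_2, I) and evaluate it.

Numerically q_2/q_1 = 4.612536, so q_1* = 44/(13.5 + 8.12·4.612536) = 0.8635.

q_1* = 0.8635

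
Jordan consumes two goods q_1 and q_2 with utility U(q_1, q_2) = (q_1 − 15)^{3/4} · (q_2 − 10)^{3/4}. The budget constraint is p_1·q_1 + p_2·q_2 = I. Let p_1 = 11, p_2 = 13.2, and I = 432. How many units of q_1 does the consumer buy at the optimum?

q_1* = 21.1364

MRS = (q_2−10)/(q_1−15). Tangency with p_1/p_2 gives q_2−10 = (p_1/p_2)·(q_1−15).
Substituting into the budget: q_1* = 15 + 0.5·(I − 15·p_1 − 10·p_2)/p_1, and q_2* = 10 + 0.5·(…)/p_2.
Discretionary income = 432 − 15·11 − 10·13.2 = 135; q_1* = 15 + 0.5·135/11 = 21.1364.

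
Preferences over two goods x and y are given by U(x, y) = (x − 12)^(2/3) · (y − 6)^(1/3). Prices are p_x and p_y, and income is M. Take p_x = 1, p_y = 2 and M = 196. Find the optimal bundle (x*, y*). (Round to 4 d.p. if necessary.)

x* = 126.6667, y* = 34.6667

Discretionary income = 196 − 12·1 − 6·2 = 172; x* = 12 + 2/3·172/1 = 126.6667; y* = 6 + 1/3·172/2 = 34.6667.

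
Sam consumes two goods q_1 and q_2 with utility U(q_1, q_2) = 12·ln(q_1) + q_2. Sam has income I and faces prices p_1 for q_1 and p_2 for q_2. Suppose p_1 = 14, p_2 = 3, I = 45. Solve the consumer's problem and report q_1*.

Set MRS = p_1/p_2: (12/q_1)/1 = p_1/p_2.
So q_1*(p_1,p_2) = 12·p_2/p_1, independent of income; and q_2* = (I − 12·p_2)/p_2.
At the given prices: q_1* = 12·3/14 = 2.5714.

q_1* = 2.5714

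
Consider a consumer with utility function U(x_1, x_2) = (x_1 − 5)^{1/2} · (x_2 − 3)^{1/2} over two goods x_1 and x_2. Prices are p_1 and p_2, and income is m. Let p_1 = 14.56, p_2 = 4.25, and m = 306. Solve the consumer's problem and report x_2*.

MRS = (x_2−3)/(x_1−5). Tangency with p_1/p_2 gives x_2−3 = (p_1/p_2)·(x_1−5).
After buying the subsistence bundle (5, 3), a share 0.5 of the remaining income goes to x_1: x_1* = 5 + 0.5·(m − 5p_1 − 3p_2)/p_1.
Discretionary income = 306 − 5·14.56 − 3·4.25 = 220.45; x_2* = 3 + 0.5·220.45/4.25 = 28.9353.

x_2* = 28.9353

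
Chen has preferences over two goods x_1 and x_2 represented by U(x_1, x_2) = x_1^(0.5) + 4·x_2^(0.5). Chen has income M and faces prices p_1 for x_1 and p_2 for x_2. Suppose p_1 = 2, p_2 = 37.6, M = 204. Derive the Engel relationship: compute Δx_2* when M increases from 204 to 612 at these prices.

Δx_2* = 4.989

MRS = MU_x_1/MU_x_2 = (1/4)·(x_2/x_1)^(0.5). Set equal to p_1/p_2.
Solve for the ratio: x_2/x_1 = [4·p_1/p_2]^(2).
With the ratio pinned down, the budget gives x_1* = M/(p_1 + p_2·(x_2/x_1)) and x_2* = (x_2/x_1)·x_1*.
Numerically x_2/x_1 = 0.045269, so x_1* = 204/(2 + 37.6·0.045269) = 55.1034 and x_2* = 0.045269·55.1034 = 2.4945.
At M' = 612: x_2* = 7.4835. Change: 7.4835 − 2.4945 = 4.989.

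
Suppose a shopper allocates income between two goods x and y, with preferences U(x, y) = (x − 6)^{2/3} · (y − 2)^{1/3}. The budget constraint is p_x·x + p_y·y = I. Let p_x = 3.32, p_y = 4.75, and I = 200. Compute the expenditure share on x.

MRS = 2·(y−2)/(x−6). Tangency with p_x/p_y gives y−2 = (1/2)·(p_x/p_y)·(x−6).
Substituting into the budget: x* = 6 + 2/3·(I − 6·p_x − 2·p_y)/p_x, and y* = 2 + 1/3·(…)/p_y.
Discretionary income = 200 − 6·3.32 − 2·4.75 = 170.58; x* = 6 + 2/3·170.58/3.32 = 40.253; y* = 2 + 1/3·170.58/4.75 = 13.9705.
Expenditure on x: 3.32·40.253 = 133.64; share = 0.6682.

share on x = 0.6682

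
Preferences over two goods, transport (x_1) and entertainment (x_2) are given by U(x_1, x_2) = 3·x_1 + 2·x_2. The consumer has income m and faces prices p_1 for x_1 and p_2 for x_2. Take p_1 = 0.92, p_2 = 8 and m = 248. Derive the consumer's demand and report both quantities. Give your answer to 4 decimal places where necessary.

Numerically: x_1* = 269.5652, x_2* = 0.

x_1* = 269.5652, x_2* = 0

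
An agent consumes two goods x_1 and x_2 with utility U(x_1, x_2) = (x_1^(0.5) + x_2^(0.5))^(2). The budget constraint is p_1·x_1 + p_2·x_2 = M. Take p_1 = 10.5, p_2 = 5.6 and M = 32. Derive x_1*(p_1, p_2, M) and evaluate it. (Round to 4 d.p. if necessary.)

x_1* = 1.06

MRS = MU_x_1/MU_x_2 = (x_2/x_1)^(0.5). Set equal to p_1/p_2.
Solve for the ratio: x_2/x_1 = [p_1/p_2]^(2).
With the ratio pinned down, the budget gives x_1* = M/(p_1 + p_2·(x_2/x_1)) and x_2* = (x_2/x_1)·x_1*.
Numerically x_2/x_1 = 3.515625, so x_1* = 32/(10.5 + 5.6·3.515625) = 1.06.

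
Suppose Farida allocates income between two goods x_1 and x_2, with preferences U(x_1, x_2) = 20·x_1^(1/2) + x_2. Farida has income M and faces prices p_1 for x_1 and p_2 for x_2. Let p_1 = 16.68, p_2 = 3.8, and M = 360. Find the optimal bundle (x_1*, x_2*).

x_1* = 5.1901, x_2* = 71.9551

Set MRS = p_1/p_2: 10·x_1^(−1/2) = p_1/p_2.
Solve: √x_1 = 10·p_2/p_1, so x_1*(p_1,p_2) = (10·p_2/p_1)², and x_2* = (M − p_1·x_1*)/p_2.
Plugging in: x_1* = (10·3.8/16.68)² = 5.1901, x_2* = 71.9551.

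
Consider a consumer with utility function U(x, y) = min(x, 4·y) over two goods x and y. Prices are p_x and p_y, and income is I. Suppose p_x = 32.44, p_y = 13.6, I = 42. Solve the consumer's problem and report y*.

y* = 0.293

Demand: x*(p_x,p_y,I) = 4·I/(4·p_x + p_y), y* = I/(4·p_x + p_y).
Here 4·32.44 + 13.6 = 143.36, giving y* = 0.293.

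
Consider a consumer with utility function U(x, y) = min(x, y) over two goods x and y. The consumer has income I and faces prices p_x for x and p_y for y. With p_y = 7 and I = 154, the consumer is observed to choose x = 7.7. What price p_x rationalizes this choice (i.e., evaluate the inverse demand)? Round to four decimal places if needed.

p_x = 13

With perfect complements, no substitution: consume in ratio x:y = 1:1.
Budget: p_x·x + p_y·x = I, so (p_x + p_y)·x = I.
Demand: x*(p_x,p_y,I) = I/(p_x + p_y), y* = I/(p_x + p_y).
Set x* = 7.7 in the demand function and solve for p_x: p_x = 13.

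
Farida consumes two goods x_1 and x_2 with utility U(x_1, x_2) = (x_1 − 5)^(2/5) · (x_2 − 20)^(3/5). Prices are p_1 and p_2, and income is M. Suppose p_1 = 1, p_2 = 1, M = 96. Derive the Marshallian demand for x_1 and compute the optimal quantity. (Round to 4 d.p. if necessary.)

x_1* = 33.4

MRS = (2/3)·(x_2−20)/(x_1−5). Tangency with p_1/p_2 gives x_2−20 = (3/2)·(p_1/p_2)·(x_1−5).
After buying the subsistence bundle (5, 20), a share 0.4 of the remaining income goes to x_1: x_1* = 5 + 0.4·(M − 5p_1 − 20p_2)/p_1.
Discretionary income = 96 − 5·1 − 20·1 = 71; x_1* = 5 + 0.4·71/1 = 33.4.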